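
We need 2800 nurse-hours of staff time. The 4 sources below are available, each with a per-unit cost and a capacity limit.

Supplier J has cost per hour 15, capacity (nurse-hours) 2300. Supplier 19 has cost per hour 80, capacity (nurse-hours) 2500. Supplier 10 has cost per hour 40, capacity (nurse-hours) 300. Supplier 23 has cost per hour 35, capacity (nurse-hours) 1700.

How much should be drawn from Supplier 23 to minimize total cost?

500

Cheapest first:
Take 2300 from Supplier J at 15 ; need 500 more.
Take 500 from Supplier 23 at 35 to finish.
Supplier 10, Supplier 19: unused.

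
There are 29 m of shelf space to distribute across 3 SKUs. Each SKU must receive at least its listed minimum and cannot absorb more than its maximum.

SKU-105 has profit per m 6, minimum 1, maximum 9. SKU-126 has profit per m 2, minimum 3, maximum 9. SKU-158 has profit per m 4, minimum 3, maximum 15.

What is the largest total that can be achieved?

124

Meeting every minimum uses 1+3+3 = 7 m, leaving 22.
Highest profit per m first: SKU-105 6 > SKU-158 4 > SKU-126 2.
SKU-105: +8 to 9 (cap) ; 14 left.
Give SKU-158 12 more to hit its cap of 15 ; 2 left.
SKU-126: +2 (room for 6) → 5. Pool exhausted.
Total = 6×9 + 2×5 + 4×15 = 124.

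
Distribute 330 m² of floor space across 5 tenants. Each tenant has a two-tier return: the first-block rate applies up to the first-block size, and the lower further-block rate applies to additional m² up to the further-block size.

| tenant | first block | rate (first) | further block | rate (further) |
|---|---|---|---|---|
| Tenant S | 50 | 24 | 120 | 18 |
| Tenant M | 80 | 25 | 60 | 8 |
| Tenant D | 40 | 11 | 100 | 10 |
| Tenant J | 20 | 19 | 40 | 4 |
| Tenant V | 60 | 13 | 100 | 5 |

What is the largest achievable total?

6520

Order all 10 blocks by rate: Tenant M/T1 25 > Tenant S/T1 24 > Tenant J/T1 19 > Tenant S/T2 18 > Tenant V/T1 13 > Tenant D/T1 11 > Tenant D/T2 10 > Tenant M/T2 8 > Tenant V/T2 5 > Tenant J/T2 4.
Fill Tenant M T1 block (80 at 25) — 250 left.
Tenant S T1 at 24: fill all 50 — 200 left.
Tenant J/T1 (19): +20 — 180 left.
Tenant S/T2 (18): +120 — 60 left.
Tenant V/T1 (13): +60 — 0 left.
Total = 25×80 + 24×50 + 19×20 + 18×120 + 13×60 = 6520.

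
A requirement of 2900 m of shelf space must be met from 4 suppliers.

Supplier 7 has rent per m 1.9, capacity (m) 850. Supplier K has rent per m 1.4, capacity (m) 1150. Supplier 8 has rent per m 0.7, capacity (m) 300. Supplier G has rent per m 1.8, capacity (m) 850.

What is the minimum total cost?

Use suppliers in increasing cost order.
Take 300 from Supplier 8 at 0.7 → need 2600 more.
Supplier K at 1.4: take all 1150 m → 1450 still needed.
Take 850 from Supplier G at 1.8 → need 600 more.
Supplier 7 at 1.9: take 600 of its 850 → requirement met.
Cost = 300×0.7 + 1150×1.4 + 850×1.8 + 600×1.9 = 4490.

4490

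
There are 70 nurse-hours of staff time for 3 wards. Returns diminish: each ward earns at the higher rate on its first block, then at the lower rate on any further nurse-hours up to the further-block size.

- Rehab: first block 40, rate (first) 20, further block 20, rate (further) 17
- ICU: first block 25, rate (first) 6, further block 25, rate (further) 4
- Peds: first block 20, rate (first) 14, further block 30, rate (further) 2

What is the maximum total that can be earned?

Order all 6 blocks by rate: Rehab/tier1 20 > Rehab/tier2 17 > Peds/tier1 14 > ICU/tier1 6 > ICU/tier2 4 > Peds/tier2 2.
Rehab tier1 at 20: fill all 40 — 30 left.
Fill Rehab tier2 block (20 at 17) — 10 left.
Peds tier1 at 14: only 10 left, fill 10.
Total = 20×40 + 17×20 + 14×10 = 1280.

1280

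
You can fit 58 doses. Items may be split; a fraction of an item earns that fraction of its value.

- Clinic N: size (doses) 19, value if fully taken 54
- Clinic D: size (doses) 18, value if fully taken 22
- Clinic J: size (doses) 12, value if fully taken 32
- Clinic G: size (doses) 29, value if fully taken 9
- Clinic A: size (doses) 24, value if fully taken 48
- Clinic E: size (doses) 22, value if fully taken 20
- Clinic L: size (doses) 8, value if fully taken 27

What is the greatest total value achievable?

151

Best value per unit of size first: Clinic L 27/8≈3.38, Clinic N 54/19≈2.84, Clinic J 32/12≈2.67, Clinic A 48/24≈2, Clinic D 22/18≈1.22, Clinic E 20/22≈0.909, Clinic G 9/29≈0.31.
All 8 doses of Clinic L fit (value 27) — 50 remain.
Take all of Clinic N (19 doses, value 54) — 31 doses left.
All 12 doses of Clinic J fit (value 32) — 19 remain.
Fill the last 19 doses with part of Clinic A: 19/24 of it earns 38.
Total value = 151.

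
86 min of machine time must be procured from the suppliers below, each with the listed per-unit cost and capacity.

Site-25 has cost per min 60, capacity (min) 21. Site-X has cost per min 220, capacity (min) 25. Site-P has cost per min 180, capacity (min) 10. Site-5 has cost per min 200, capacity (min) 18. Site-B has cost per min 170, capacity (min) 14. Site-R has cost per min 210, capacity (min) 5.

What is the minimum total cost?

Fill from the cheapest supplier first.
Take 21 from Site-25 at 60 → need 65 more.
Take 14 from Site-B at 170 → need 51 more.
Site-P at 180: take all 10 min → 41 still needed.
Site-5 at 200: take all 18 min → 23 still needed.
Site-R at 210: take all 5 min → 18 still needed.
Site-X (220): take the remaining 18 → done.
Cost = 21×60 + 14×170 + 10×180 + 18×200 + 5×210 + 18×220 = 14050.

14050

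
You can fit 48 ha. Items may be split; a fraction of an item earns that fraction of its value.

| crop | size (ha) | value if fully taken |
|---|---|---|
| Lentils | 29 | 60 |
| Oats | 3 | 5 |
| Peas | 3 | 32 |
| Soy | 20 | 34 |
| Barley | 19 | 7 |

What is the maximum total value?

Rank by value-to-size ratio: Peas 32/3≈10.7, Lentils 60/29≈2.07, Soy 34/20≈1.7, Oats 5/3≈1.67, Barley 7/19≈0.368.
Take all of Peas (3 ha, value 32) — 45 ha left.
Lentils: take in full, 29 ha for value 60 — 16 left.
Only 16 ha remain; take 16/20 of Soy for value 34×16/20 = 27.2.
Total value = 119.2.

119.2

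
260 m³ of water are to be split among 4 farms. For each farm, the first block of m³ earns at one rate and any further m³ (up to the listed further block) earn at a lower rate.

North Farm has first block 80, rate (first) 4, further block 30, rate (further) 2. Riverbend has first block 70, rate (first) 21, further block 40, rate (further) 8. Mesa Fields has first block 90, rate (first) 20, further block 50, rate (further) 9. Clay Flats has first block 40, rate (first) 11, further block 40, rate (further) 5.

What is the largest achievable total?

4240

Rank every tier by rate: Riverbend/first 21 > Mesa Fields/first 20 > Clay Flats/first 11 > Mesa Fields/second 9 > Riverbend/second 8 > Clay Flats/second 5 > North Farm/first 4 > North Farm/second 2.
Riverbend/first (21): +70 — 190 left.
Fill Mesa Fields first block (90 at 20) — 100 left.
Clay Flats/first (11): +40 — 60 left.
Fill Mesa Fields second block (50 at 9) — 10 left.
10 remain; put them into Riverbend second at 8.
Total = 21×70 + 20×90 + 11×40 + 9×50 + 8×10 = 4240.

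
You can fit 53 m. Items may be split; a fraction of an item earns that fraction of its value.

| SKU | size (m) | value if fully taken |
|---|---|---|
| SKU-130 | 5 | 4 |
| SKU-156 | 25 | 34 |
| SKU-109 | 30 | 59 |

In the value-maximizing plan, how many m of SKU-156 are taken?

Sort by value density: SKU-109 59/30≈1.97, SKU-156 34/25≈1.36, SKU-130 4/5≈0.8.
SKU-109: take in full, 30 m for value 59 — 23 left.
23 m left: a 23/25 share of SKU-156 gives 34×23/25 = 31.28.

23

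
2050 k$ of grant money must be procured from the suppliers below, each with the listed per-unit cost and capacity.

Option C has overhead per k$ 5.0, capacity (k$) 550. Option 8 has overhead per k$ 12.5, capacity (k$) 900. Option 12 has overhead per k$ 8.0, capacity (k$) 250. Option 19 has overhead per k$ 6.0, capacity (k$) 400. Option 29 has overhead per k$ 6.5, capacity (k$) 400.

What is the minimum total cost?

15375

Cheapest first:
Take 550 from Option C at 5.0 ; need 1500 more.
Take 400 from Option 19 at 6.0 ; need 1100 more.
Take 400 from Option 29 at 6.5 ; need 700 more.
Option 12 at 8.0: take all 250 k$ ; 450 still needed.
Option 8 (12.5): take the remaining 450 ; done.
Cost = 550×5.0 + 400×6.0 + 400×6.5 + 250×8.0 + 450×12.5 = 15375.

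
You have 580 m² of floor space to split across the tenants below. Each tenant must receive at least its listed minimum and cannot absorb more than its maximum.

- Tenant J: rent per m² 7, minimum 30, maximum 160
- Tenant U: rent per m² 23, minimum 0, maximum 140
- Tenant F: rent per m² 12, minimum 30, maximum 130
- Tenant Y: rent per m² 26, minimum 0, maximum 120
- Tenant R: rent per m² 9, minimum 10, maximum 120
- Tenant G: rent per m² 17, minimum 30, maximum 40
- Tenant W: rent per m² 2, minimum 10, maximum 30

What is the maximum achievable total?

9800

Meeting every minimum uses 30+0+30+0+10+30+10 = 110 m², leaving 470.
Highest rent per m² first: Tenant Y 26 > Tenant U 23 > Tenant G 17 > Tenant F 12 > Tenant R 9 > Tenant J 7 > Tenant W 2.
Give Tenant Y 120 more to hit its cap of 120 → 350 left.
Tenant U: +140 to 140 (cap) → 210 left.
Tenant G: +10 to 40 (cap) → 200 left.
Tenant F takes 100 more to reach its cap of 130 → 100 left.
Tenant R has room for 110 more but only 100 remain, so it gets 110.
Total = 7×30 + 23×140 + 12×130 + 26×120 + 9×110 + 17×40 + 2×10 = 9800.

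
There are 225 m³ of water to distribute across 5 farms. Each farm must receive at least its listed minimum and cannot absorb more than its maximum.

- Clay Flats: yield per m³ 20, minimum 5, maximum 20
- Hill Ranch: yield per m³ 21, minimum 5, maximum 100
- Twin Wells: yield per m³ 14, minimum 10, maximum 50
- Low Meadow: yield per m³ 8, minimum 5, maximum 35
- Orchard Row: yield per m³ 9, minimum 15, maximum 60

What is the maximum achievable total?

3690

Meeting every minimum uses 5+5+10+5+15 = 40 m³, leaving 185.
Highest yield per m³ first: Hill Ranch 21 > Clay Flats 20 > Twin Wells 14 > Orchard Row 9 > Low Meadow 8.
Give Hill Ranch 95 more to hit its cap of 100 — 90 left.
Give Clay Flats 15 more to hit its cap of 20 — 75 left.
Twin Wells: +40 to 50 (cap) — 35 left.
Orchard Row has room for 45 more but only 35 remain, so it gets 50.
Total = 20×20 + 21×100 + 14×50 + 8×5 + 9×50 = 3690.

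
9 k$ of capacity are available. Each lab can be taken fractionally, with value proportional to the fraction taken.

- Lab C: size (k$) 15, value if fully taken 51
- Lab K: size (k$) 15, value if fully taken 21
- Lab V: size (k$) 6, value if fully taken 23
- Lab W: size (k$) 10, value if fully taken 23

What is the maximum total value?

33.2

Sort by value density: Lab V 23/6≈3.83, Lab C 51/15≈3.4, Lab W 23/10≈2.3, Lab K 21/15≈1.4.
Take all of Lab V (6 k$, value 23) → 3 k$ left.
3 k$ left: a 3/15 share of Lab C gives 51×3/15 = 10.2.
Total value = 33.2.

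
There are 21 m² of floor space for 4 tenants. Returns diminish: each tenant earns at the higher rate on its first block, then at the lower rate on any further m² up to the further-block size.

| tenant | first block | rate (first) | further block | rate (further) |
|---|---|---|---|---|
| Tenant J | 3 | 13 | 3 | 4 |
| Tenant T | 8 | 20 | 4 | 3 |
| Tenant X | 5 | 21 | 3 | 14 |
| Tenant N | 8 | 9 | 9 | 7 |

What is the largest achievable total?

364

Rank every tier by rate: Tenant X/first 21 > Tenant T/first 20 > Tenant X/second 14 > Tenant J/first 13 > Tenant N/first 9 > Tenant N/second 7 > Tenant J/second 4 > Tenant T/second 3.
Tenant X first at 21: fill all 5 ; 16 left.
Fill Tenant T first block (8 at 20) ; 8 left.
Tenant X/second (14): +3 ; 5 left.
Fill Tenant J first block (3 at 13) ; 2 left.
Tenant N/first: +2 of 8 at 9; pool empty.
Total = 21×5 + 20×8 + 14×3 + 13×3 + 9×2 = 364.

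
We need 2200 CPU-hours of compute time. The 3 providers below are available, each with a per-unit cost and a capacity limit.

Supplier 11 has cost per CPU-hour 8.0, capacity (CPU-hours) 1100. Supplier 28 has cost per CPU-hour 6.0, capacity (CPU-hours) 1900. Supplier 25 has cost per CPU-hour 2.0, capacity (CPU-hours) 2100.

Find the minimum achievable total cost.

Use providers in increasing cost order.
Take 2100 from Supplier 25 at 2.0 → need 100 more.
Supplier 28 at 6.0: take 100 of its 1900 → requirement met.
Supplier 11: unused.
Cost = 2100×2.0 + 100×6.0 = 4800.

4800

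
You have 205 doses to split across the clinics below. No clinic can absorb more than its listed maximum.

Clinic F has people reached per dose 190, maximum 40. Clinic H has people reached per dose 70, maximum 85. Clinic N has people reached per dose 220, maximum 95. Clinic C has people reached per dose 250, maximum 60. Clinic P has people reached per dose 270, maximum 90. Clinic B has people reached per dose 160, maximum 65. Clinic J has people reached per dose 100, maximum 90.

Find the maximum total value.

51400

Rank by people reached per dose: Clinic P 270 > Clinic C 250 > Clinic N 220 > Clinic F 190 > Clinic B 160 > Clinic J 100 > Clinic H 70.
Clinic P: +90 to 90 (cap) → 115 left.
Clinic C takes 60 to reach its cap of 60 → 55 left.
Clinic N: +55 (room for 95) → 55. Pool exhausted.
Total = 220×55 + 250×60 + 270×90 = 51400.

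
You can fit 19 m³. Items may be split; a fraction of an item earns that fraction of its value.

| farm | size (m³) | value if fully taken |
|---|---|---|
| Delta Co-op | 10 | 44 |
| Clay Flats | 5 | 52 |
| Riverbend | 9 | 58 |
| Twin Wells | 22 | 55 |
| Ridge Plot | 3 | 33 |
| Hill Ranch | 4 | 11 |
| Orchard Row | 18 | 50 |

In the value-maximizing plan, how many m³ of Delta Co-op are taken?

Sort by value density: Ridge Plot 33/3≈11, Clay Flats 52/5≈10.4, Riverbend 58/9≈6.44, Delta Co-op 44/10≈4.4, Orchard Row 50/18≈2.78, Hill Ranch 11/4≈2.75, Twin Wells 55/22≈2.5.
All 3 m³ of Ridge Plot fit (value 33) — 16 remain.
Clay Flats: take in full, 5 m³ for value 52 — 11 left.
Riverbend: take in full, 9 m³ for value 58 — 2 left.
Fill the last 2 m³ with part of Delta Co-op: 2/10 of it earns 8.8.

2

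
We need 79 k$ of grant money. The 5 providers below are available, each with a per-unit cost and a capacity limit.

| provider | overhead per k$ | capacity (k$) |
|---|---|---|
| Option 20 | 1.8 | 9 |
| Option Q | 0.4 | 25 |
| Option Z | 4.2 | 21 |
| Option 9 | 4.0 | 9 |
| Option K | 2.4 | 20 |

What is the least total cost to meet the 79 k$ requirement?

Use providers in increasing cost order.
Take 25 from Option Q at 0.4 → need 54 more.
Option 20 at 1.8: take all 9 k$ → 45 still needed.
Option K at 2.4: take all 20 k$ → 25 still needed.
Option 9 at 4.0: take all 9 k$ → 16 still needed.
Option Z at 4.2: take 16 of its 21 → requirement met.
Cost = 25×0.4 + 9×1.8 + 20×2.4 + 9×4.0 + 16×4.2 = 177.4.

177.4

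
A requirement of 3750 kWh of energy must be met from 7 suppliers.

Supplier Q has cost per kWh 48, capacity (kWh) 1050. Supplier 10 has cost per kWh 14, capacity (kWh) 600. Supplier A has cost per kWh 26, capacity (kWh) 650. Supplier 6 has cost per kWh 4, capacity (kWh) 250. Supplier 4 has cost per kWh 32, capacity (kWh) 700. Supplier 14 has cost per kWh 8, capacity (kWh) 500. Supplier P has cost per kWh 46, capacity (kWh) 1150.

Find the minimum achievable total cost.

Fill from the cheapest supplier first.
Supplier 6 at 4: take all 250 kWh — 3500 still needed.
Supplier 14 (8): use full 500 — 3000 kWh to go.
Supplier 10 at 14: take all 600 kWh — 2400 still needed.
Supplier A (26): use full 650 — 1750 kWh to go.
Supplier 4 at 32: take all 700 kWh — 1050 still needed.
Supplier P (46): take the remaining 1050 — done.
Supplier Q: unused.
Cost = 250×4 + 500×8 + 600×14 + 650×26 + 700×32 + 1050×46 = 101000.

101000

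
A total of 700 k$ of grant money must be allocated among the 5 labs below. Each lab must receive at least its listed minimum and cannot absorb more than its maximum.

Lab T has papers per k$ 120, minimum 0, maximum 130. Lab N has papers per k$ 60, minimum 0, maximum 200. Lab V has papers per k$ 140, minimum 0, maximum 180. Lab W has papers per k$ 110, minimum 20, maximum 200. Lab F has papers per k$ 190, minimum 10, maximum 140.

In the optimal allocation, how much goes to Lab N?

Meeting every minimum uses 0+0+0+20+10 = 30 k$, leaving 670.
Highest papers per k$ first: Lab F 190 > Lab V 140 > Lab T 120 > Lab W 110 > Lab N 60.
Give Lab F 130 more to hit its cap of 140 — 540 left.
Lab V takes 180 more to reach its cap of 180 — 360 left.
Lab T takes 130 more to reach its cap of 130 — 230 left.
Give Lab W 180 more to hit its cap of 200 — 50 left.
Lab N: +50 (room for 200) → 50. Pool exhausted.

50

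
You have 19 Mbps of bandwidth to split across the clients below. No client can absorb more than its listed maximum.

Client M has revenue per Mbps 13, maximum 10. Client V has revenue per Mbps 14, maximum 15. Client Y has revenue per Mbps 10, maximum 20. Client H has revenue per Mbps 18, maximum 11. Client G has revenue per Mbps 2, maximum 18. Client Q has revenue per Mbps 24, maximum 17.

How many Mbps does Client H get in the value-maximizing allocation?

Rank by revenue per Mbps: Client Q 24 > Client H 18 > Client V 14 > Client M 13 > Client Y 10 > Client G 2.
Give Client Q 17 to hit its cap of 17 → 2 left.
Only 2 left; Client H takes them to reach 2.

2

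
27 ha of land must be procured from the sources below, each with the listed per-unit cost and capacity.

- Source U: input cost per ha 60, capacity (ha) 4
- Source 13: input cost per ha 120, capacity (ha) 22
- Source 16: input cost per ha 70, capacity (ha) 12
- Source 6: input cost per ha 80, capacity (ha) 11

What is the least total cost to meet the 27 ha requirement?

Cheapest first:
Take 4 from Source U at 60 ; need 23 more.
Source 16 (70): use full 12 ; 11 ha to go.
Source 6 (80): use full 11 ; 0 ha to go.
Source 13: unused.
Cost = 4×60 + 12×70 + 11×80 = 1960.

1960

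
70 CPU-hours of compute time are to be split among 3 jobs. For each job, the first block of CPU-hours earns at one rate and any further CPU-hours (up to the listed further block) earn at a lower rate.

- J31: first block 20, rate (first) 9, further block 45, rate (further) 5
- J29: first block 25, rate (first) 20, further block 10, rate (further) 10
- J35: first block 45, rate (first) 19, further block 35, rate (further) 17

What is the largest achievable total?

1355

Treat each block as its own option and order by rate: J29/first 20 > J35/first 19 > J35/second 17 > J29/second 10 > J31/first 9 > J31/second 5.
Fill J29 first block (25 at 20) ; 45 left.
J35 first at 19: fill all 45 ; 0 left.
Total = 20×25 + 19×45 = 1355.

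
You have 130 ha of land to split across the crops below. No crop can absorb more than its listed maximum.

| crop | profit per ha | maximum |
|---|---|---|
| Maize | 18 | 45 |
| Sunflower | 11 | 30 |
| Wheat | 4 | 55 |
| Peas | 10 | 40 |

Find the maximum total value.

1600

Highest profit per ha first: Maize 18 > Sunflower 11 > Peas 10 > Wheat 4.
Maize takes 45 to reach its cap of 45 ; 85 left.
Sunflower: +30 to 30 (cap) ; 55 left.
Give Peas 40 to hit its cap of 40 ; 15 left.
Wheat has room for 55 but only 15 remain, so it gets 15.
Total = 18×45 + 11×30 + 4×15 + 10×40 = 1600.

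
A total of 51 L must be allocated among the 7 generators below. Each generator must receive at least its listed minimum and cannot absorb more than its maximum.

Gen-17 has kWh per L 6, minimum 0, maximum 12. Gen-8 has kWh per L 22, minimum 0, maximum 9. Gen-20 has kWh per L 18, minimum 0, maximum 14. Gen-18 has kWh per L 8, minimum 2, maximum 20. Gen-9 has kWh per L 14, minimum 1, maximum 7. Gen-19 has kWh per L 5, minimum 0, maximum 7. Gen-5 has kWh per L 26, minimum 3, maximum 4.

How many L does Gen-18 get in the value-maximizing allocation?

Meeting every minimum uses 0+0+0+2+1+0+3 = 6 L, leaving 45.
Highest kWh per L first: Gen-5 26 > Gen-8 22 > Gen-20 18 > Gen-9 14 > Gen-18 8 > Gen-17 6 > Gen-19 5.
Gen-5: +1 to 4 (cap) ; 44 left.
Gen-8 takes 9 more to reach its cap of 9 ; 35 left.
Gen-20 takes 14 more to reach its cap of 14 ; 21 left.
Gen-9: +6 to 7 (cap) ; 15 left.
Gen-18: +15 (room for 18) → 17. Pool exhausted.

17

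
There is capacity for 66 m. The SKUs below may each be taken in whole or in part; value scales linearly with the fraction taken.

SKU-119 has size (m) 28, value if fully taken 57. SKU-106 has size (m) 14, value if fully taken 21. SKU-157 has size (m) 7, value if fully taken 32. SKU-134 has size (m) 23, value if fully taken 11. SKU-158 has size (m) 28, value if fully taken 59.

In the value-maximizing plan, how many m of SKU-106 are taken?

3

Rank by value-to-size ratio: SKU-157 32/7≈4.57, SKU-158 59/28≈2.11, SKU-119 57/28≈2.04, SKU-106 21/14≈1.5, SKU-134 11/23≈0.478.
Take all of SKU-157 (7 m, value 32) → 59 m left.
SKU-158: take in full, 28 m for value 59 → 31 left.
Take all of SKU-119 (28 m, value 57) → 3 m left.
Only 3 m remain; take 3/14 of SKU-106 for value 21×3/14 = 4.5.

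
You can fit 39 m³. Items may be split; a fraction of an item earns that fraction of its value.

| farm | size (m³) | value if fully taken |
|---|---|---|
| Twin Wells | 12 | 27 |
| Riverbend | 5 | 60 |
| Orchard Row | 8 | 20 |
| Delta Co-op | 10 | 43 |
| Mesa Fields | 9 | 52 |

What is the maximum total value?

Sort by value density: Riverbend 60/5≈12, Mesa Fields 52/9≈5.78, Delta Co-op 43/10≈4.3, Orchard Row 20/8≈2.5, Twin Wells 27/12≈2.25.
Take all of Riverbend (5 m³, value 60) — 34 m³ left.
All 9 m³ of Mesa Fields fit (value 52) — 25 remain.
Delta Co-op: take in full, 10 m³ for value 43 — 15 left.
Take all of Orchard Row (8 m³, value 20) — 7 m³ left.
Only 7 m³ remain; take 7/12 of Twin Wells for value 27×7/12 = 15.75.
Total value = 190.75.

190.75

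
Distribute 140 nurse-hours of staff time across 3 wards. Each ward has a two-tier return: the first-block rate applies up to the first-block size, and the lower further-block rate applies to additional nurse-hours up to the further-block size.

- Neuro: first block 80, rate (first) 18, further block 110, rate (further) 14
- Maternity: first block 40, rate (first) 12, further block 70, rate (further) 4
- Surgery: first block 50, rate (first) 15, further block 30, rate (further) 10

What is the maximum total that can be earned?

2330

Treat each block as its own option and order by rate: Neuro/tier1 18 > Surgery/tier1 15 > Neuro/tier2 14 > Maternity/tier1 12 > Surgery/tier2 10 > Maternity/tier2 4.
Fill Neuro tier1 block (80 at 18) → 60 left.
Surgery/tier1 (15): +50 → 10 left.
Neuro tier2 at 14: only 10 left, fill 10.
Total = 18×80 + 15×50 + 14×10 = 2330.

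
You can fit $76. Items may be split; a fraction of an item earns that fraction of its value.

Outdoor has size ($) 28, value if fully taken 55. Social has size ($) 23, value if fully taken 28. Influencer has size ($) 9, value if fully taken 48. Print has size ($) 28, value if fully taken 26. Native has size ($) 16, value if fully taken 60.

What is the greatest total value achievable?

Best value per unit of size first: Influencer 48/9≈5.33, Native 60/16≈3.75, Outdoor 55/28≈1.96, Social 28/23≈1.22, Print 26/28≈0.929.
Influencer: take in full, 9 $ for value 48 ; 67 left.
All 16 $ of Native fit (value 60) ; 51 remain.
Outdoor: take in full, 28 $ for value 55 ; 23 left.
Take all of Social (23 $, value 28) ; 0 $ left.
Total value = 191.

191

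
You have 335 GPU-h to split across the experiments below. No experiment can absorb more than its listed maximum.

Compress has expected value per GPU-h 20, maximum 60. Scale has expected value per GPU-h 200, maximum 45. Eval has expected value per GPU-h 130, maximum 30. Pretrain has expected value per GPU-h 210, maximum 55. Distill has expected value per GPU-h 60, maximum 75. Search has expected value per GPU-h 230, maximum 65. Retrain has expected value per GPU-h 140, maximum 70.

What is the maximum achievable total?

Highest expected value per GPU-h first: Search 230 > Pretrain 210 > Scale 200 > Retrain 140 > Eval 130 > Distill 60 > Compress 20.
Search: +65 to 65 (cap) → 270 left.
Pretrain: +55 to 55 (cap) → 215 left.
Scale: +45 to 45 (cap) → 170 left.
Retrain: +70 to 70 (cap) → 100 left.
Eval: +30 to 30 (cap) → 70 left.
Only 70 left; Distill takes them to reach 70.
Total = 200×45 + 130×30 + 210×55 + 60×70 + 230×65 + 140×70 = 53400.

53400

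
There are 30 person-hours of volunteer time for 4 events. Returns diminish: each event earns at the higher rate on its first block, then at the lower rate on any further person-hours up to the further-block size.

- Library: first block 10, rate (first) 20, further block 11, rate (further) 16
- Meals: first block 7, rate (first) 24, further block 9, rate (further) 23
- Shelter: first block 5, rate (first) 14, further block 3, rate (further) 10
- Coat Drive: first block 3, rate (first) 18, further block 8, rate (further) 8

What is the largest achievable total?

Treat each block as its own option and order by rate: Meals/first 24 > Meals/second 23 > Library/first 20 > Coat Drive/first 18 > Library/second 16 > Shelter/first 14 > Shelter/second 10 > Coat Drive/second 8.
Meals/first (24): +7 → 23 left.
Meals second at 23: fill all 9 → 14 left.
Library/first (20): +10 → 4 left.
Coat Drive/first (18): +3 → 1 left.
Library second at 16: only 1 left, fill 1.
Total = 24×7 + 23×9 + 20×10 + 18×3 + 16×1 = 645.

645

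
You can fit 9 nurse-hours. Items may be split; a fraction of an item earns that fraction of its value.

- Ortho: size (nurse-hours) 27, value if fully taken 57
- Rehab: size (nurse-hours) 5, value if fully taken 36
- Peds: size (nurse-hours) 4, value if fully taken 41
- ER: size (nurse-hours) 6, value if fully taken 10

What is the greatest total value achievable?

Best value per unit of size first: Peds 41/4≈10.2, Rehab 36/5≈7.2, Ortho 57/27≈2.11, ER 10/6≈1.67.
Take all of Peds (4 nurse-hours, value 41) ; 5 nurse-hours left.
Take all of Rehab (5 nurse-hours, value 36) ; 0 nurse-hours left.
Total value = 77.

77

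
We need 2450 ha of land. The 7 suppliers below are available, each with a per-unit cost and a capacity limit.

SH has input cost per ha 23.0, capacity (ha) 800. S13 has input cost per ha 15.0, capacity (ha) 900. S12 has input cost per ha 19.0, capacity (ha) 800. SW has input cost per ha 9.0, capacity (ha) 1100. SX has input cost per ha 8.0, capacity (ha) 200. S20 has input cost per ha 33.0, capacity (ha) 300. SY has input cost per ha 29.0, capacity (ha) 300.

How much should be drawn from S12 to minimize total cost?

Use suppliers in increasing cost order.
SX at 8.0: take all 200 ha → 2250 still needed.
Take 1100 from SW at 9.0 → need 1150 more.
Take 900 from S13 at 15.0 → need 250 more.
S12 at 19.0: take 250 of its 800 → requirement met.
SH, SY, S20: unused.

250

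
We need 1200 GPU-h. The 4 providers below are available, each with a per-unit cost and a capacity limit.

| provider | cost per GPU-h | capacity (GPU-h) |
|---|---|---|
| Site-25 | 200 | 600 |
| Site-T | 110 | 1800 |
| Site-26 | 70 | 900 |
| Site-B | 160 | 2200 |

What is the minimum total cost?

Fill from the cheapest provider first.
Take 900 from Site-26 at 70 ; need 300 more.
Take 300 from Site-T at 110 to finish.
Site-B, Site-25: unused.
Cost = 900×70 + 300×110 = 96000.

96000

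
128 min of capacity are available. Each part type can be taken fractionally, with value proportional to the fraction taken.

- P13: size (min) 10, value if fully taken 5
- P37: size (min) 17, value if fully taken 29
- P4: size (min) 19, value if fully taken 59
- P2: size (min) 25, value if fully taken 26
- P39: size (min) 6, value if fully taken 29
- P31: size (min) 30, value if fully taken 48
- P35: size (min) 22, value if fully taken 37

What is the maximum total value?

232.5

Best value per unit of size first: P39 29/6≈4.83, P4 59/19≈3.11, P37 29/17≈1.71, P35 37/22≈1.68, P31 48/30≈1.6, P2 26/25≈1.04, P13 5/10≈0.5.
P39: take in full, 6 min for value 29 → 122 left.
P4: take in full, 19 min for value 59 → 103 left.
P37: take in full, 17 min for value 29 → 86 left.
All 22 min of P35 fit (value 37) → 64 remain.
P31: take in full, 30 min for value 48 → 34 left.
P2: take in full, 25 min for value 26 → 9 left.
Fill the last 9 min with part of P13: 9/10 of it earns 4.5.
Total value = 232.5.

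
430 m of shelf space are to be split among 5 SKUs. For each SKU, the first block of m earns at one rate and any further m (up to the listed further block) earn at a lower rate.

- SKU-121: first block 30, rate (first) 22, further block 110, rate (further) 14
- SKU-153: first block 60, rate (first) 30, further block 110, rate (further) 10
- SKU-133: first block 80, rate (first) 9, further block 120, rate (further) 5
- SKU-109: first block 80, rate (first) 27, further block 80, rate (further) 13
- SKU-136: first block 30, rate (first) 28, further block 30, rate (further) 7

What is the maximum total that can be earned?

Treat each block as its own option and order by rate: SKU-153/tier1 30 > SKU-136/tier1 28 > SKU-109/tier1 27 > SKU-121/tier1 22 > SKU-121/tier2 14 > SKU-109/tier2 13 > SKU-153/tier2 10 > SKU-133/tier1 9 > SKU-136/tier2 7 > SKU-133/tier2 5.
Fill SKU-153 tier1 block (60 at 30) → 370 left.
SKU-136/tier1 (28): +30 → 340 left.
SKU-109/tier1 (27): +80 → 260 left.
Fill SKU-121 tier1 block (30 at 22) → 230 left.
Fill SKU-121 tier2 block (110 at 14) → 120 left.
Fill SKU-109 tier2 block (80 at 13) → 40 left.
40 remain; put them into SKU-153 tier2 at 10.
Total = 30×60 + 28×30 + 27×80 + 22×30 + 14×110 + 13×80 + 10×40 = 8440.

8440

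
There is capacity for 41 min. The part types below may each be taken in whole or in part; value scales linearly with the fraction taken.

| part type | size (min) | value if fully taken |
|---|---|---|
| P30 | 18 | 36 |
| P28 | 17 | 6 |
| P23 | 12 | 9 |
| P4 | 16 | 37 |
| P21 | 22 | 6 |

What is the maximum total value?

Rank by value-to-size ratio: P4 37/16≈2.31, P30 36/18≈2, P23 9/12≈0.75, P28 6/17≈0.353, P21 6/22≈0.273.
Take all of P4 (16 min, value 37) — 25 min left.
Take all of P30 (18 min, value 36) — 7 min left.
Fill the last 7 min with part of P23: 7/12 of it earns 5.25.
Total value = 78.25.

78.25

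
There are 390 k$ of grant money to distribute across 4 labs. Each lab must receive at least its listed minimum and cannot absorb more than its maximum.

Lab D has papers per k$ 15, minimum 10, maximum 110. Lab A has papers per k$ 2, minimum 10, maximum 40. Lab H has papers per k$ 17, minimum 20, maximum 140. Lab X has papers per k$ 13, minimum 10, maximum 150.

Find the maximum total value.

5740

Meeting every minimum uses 10+10+20+10 = 50 k$, leaving 340.
Highest papers per k$ first: Lab H 17 > Lab D 15 > Lab X 13 > Lab A 2.
Lab H takes 120 more to reach its cap of 140 — 220 left.
Lab D takes 100 more to reach its cap of 110 — 120 left.
Only 120 left; Lab X takes them to reach 130.
Total = 15×110 + 2×10 + 17×140 + 13×130 = 5740.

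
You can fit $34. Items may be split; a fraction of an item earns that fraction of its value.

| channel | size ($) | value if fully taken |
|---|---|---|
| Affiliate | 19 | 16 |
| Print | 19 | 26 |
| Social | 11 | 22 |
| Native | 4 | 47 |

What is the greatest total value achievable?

Best value per unit of size first: Native 47/4≈11.8, Social 22/11≈2, Print 26/19≈1.37, Affiliate 16/19≈0.842.
Native: take in full, 4 $ for value 47 ; 30 left.
Take all of Social (11 $, value 22) ; 19 $ left.
All 19 $ of Print fit (value 26) ; 0 remain.
Total value = 95.

95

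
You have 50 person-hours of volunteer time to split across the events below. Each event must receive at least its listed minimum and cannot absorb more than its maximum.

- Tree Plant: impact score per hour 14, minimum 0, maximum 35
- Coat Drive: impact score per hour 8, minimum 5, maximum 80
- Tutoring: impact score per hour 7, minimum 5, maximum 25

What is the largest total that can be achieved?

Meeting every minimum uses 0+5+5 = 10 person-hours, leaving 40.
Rank by impact score per hour: Tree Plant 14 > Coat Drive 8 > Tutoring 7.
Tree Plant takes 35 more to reach its cap of 35 — 5 left.
Coat Drive: +5 (room for 75) → 10. Pool exhausted.
Total = 14×35 + 8×10 + 7×5 = 605.

605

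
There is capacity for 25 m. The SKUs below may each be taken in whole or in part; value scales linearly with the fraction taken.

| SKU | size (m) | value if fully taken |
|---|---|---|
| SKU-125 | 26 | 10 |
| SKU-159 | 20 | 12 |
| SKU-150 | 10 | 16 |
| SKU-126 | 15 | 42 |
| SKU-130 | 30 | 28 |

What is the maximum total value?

Sort by value density: SKU-126 42/15≈2.8, SKU-150 16/10≈1.6, SKU-130 28/30≈0.933, SKU-159 12/20≈0.6, SKU-125 10/26≈0.385.
All 15 m of SKU-126 fit (value 42) → 10 remain.
Take all of SKU-150 (10 m, value 16) → 0 m left.
Total value = 58.

58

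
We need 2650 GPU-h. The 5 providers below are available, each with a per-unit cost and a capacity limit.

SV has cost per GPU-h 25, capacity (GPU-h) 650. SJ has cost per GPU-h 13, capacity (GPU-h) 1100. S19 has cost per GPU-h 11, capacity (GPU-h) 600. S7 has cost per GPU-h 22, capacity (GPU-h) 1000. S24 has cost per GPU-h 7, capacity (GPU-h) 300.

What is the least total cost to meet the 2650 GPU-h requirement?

37300

Fill from the cheapest provider first.
S24 (7): use full 300 ; 2350 GPU-h to go.
S19 (11): use full 600 ; 1750 GPU-h to go.
SJ at 13: take all 1100 GPU-h ; 650 still needed.
S7 at 22: take 650 of its 1000 ; requirement met.
SV: unused.
Cost = 300×7 + 600×11 + 1100×13 + 650×22 = 37300.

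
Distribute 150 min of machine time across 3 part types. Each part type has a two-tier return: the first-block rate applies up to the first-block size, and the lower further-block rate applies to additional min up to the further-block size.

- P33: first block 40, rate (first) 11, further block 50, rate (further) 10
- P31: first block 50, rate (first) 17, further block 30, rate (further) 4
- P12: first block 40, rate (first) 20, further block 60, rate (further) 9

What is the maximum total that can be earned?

2290

Order all 6 blocks by rate: P12/T1 20 > P31/T1 17 > P33/T1 11 > P33/T2 10 > P12/T2 9 > P31/T2 4.
P12/T1 (20): +40 → 110 left.
P31 T1 at 17: fill all 50 → 60 left.
P33 T1 at 11: fill all 40 → 20 left.
P33/T2: +20 of 50 at 10; pool empty.
Total = 20×40 + 17×50 + 11×40 + 10×20 = 2290.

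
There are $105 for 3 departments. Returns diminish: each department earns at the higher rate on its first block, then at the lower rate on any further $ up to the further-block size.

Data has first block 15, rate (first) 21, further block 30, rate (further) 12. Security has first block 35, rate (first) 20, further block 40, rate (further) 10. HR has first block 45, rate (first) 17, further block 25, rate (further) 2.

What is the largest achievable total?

1900

Order all 6 blocks by rate: Data/first 21 > Security/first 20 > HR/first 17 > Data/second 12 > Security/second 10 > HR/second 2.
Data/first (21): +15 — 90 left.
Security first at 20: fill all 35 — 55 left.
HR/first (17): +45 — 10 left.
10 remain; put them into Data second at 12.
Total = 21×15 + 20×35 + 17×45 + 12×10 = 1900.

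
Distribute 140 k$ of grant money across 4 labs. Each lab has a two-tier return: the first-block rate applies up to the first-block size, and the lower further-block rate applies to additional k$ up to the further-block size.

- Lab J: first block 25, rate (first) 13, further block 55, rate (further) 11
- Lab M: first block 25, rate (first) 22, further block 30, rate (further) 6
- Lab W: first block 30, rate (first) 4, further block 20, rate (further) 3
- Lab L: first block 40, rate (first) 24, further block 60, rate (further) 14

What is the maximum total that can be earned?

2545

Rank every tier by rate: Lab L/T1 24 > Lab M/T1 22 > Lab L/T2 14 > Lab J/T1 13 > Lab J/T2 11 > Lab M/T2 6 > Lab W/T1 4 > Lab W/T2 3.
Fill Lab L T1 block (40 at 24) ; 100 left.
Lab M/T1 (22): +25 ; 75 left.
Lab L T2 at 14: fill all 60 ; 15 left.
15 remain; put them into Lab J T1 at 13.
Total = 24×40 + 22×25 + 14×60 + 13×15 = 2545.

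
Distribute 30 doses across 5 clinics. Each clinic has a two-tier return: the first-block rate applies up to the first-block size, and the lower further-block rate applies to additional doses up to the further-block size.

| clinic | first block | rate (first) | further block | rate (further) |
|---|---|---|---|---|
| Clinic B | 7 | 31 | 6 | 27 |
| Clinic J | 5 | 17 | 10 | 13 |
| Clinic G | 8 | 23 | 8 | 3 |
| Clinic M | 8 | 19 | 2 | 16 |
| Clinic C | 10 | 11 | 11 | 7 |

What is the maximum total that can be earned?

732

Rank every tier by rate: Clinic B/first 31 > Clinic B/second 27 > Clinic G/first 23 > Clinic M/first 19 > Clinic J/first 17 > Clinic M/second 16 > Clinic J/second 13 > Clinic C/first 11 > Clinic C/second 7 > Clinic G/second 3.
Clinic B first at 31: fill all 7 — 23 left.
Clinic B second at 27: fill all 6 — 17 left.
Clinic G/first (23): +8 — 9 left.
Clinic M/first (19): +8 — 1 left.
1 remain; put them into Clinic J first at 17.
Total = 31×7 + 27×6 + 23×8 + 19×8 + 17×1 = 732.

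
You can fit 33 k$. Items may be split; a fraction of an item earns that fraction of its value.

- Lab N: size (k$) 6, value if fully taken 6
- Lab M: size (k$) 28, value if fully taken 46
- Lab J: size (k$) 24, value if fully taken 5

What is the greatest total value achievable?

Sort by value density: Lab M 46/28≈1.64, Lab N 6/6≈1, Lab J 5/24≈0.208.
Take all of Lab M (28 k$, value 46) — 5 k$ left.
Fill the last 5 k$ with part of Lab N: 5/6 of it earns 5.
Total value = 51.

51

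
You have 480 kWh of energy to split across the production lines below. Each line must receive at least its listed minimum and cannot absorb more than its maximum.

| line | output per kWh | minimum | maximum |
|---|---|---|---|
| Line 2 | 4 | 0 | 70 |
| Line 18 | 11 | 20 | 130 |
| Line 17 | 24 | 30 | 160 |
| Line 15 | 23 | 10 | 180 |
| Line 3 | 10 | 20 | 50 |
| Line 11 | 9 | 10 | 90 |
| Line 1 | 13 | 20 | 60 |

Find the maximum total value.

9600

Meeting every minimum uses 0+20+30+10+20+10+20 = 110 kWh, leaving 370.
Rank by output per kWh: Line 17 24 > Line 15 23 > Line 1 13 > Line 18 11 > Line 3 10 > Line 11 9 > Line 2 4.
Line 17: +130 to 160 (cap) ; 240 left.
Give Line 15 170 more to hit its cap of 180 ; 70 left.
Give Line 1 40 more to hit its cap of 60 ; 30 left.
Line 18: +30 (room for 110) → 50. Pool exhausted.
Total = 11×50 + 24×160 + 23×180 + 10×20 + 9×10 + 13×60 = 9600.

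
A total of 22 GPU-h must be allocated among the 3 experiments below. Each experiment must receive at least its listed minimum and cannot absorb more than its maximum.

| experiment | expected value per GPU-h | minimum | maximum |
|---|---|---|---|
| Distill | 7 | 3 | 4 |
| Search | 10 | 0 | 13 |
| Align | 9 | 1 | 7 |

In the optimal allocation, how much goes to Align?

Meeting every minimum uses 3+0+1 = 4 GPU-h, leaving 18.
Rank by expected value per GPU-h: Search 10 > Align 9 > Distill 7.
Search takes 13 more to reach its cap of 13 — 5 left.
Align: +5 (room for 6) → 6. Pool exhausted.

6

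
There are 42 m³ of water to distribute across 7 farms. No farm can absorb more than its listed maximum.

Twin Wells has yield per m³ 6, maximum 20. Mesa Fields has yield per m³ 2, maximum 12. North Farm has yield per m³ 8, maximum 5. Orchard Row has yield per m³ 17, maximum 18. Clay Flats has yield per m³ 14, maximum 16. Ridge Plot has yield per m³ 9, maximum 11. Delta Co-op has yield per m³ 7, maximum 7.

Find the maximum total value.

Order the farms by yield per m³: Orchard Row 17 > Clay Flats 14 > Ridge Plot 9 > North Farm 8 > Delta Co-op 7 > Twin Wells 6 > Mesa Fields 2.
Orchard Row: +18 to 18 (cap) — 24 left.
Clay Flats: +16 to 16 (cap) — 8 left.
Ridge Plot: +8 (room for 11) → 8. Pool exhausted.
Total = 17×18 + 14×16 + 9×8 = 602.

602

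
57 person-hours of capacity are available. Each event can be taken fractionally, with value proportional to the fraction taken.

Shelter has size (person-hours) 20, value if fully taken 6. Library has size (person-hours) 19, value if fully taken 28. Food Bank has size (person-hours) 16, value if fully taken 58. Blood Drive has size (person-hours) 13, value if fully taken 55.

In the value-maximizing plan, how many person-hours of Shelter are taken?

Sort by value density: Blood Drive 55/13≈4.23, Food Bank 58/16≈3.62, Library 28/19≈1.47, Shelter 6/20≈0.3.
Blood Drive: take in full, 13 person-hours for value 55 — 44 left.
Take all of Food Bank (16 person-hours, value 58) — 28 person-hours left.
Take all of Library (19 person-hours, value 28) — 9 person-hours left.
Only 9 person-hours remain; take 9/20 of Shelter for value 6×9/20 = 2.7.

9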